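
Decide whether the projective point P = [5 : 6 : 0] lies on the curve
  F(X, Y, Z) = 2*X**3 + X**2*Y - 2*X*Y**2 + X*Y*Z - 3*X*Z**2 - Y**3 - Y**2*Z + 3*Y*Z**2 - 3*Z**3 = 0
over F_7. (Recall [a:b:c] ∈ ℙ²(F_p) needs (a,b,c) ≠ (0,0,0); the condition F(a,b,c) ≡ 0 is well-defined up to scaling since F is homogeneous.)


F(5,6,0) ≡ 6 (mod 7); P is NOT on the curve.

Evaluate F(5, 6, 0) term-by-term (mod 7).
  2*X**3 ↦ 2·125·1·1 = 250
  X**2*Y ↦ 1·25·6·1 = 150
  -2*X*Y**2 ↦ -2·5·36·1 = -360
  X*Y*Z ↦ 1·5·6·0 = 0
  -3*X*Z**2 ↦ -3·5·1·0 = 0
  -Y**3 ↦ -1·1·216·1 = -216
  -Y**2*Z ↦ -1·1·36·0 = 0
  3*Y*Z**2 ↦ 3·1·6·0 = 0
  -3*Z**3 ↦ -3·1·1·0 = 0
Sum: F(5, 6, 0) = (250) + (150) + (-360) + (0) + (0) + (-216) + (0) + (0) + (0) = -176.
Reducing mod 7: -176 ≡ 6 (mod 7).
Since F(a, b, c) ≡ 6 ≠ 0 (mod 7), P does NOT lie on the curve.


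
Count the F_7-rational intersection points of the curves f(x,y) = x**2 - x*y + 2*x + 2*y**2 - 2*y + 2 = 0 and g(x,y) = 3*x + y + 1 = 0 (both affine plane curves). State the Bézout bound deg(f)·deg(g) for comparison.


Common zeros: {(1, 3), (6, 2)}; count = 2; Bézout bound = 2.

deg(f) = 2, deg(g) = 1, so Bézout bound = 2.
Scan x ∈ F_7. For each x, list the y ∈ F_7 with f(x, y) ≡ 0 and those with g(x, y) ≡ 0 (mod 7); the common zeros in that column are the intersection.
  x = 0: f ≡ 0 at y ∈ {3, 5}; g ≡ 0 at y ∈ {6}; common: ∅.
  x = 1: f ≡ 0 at y ∈ {2, 3}; g ≡ 0 at y ∈ {3}; common: {3}.
  x = 2: f ≡ 0 at y ∈ ∅; g ≡ 0 at y ∈ {0}; common: ∅.
  x = 3: f ≡ 0 at y ∈ {1, 5}; g ≡ 0 at y ∈ {4}; common: ∅.
  x = 4: f ≡ 0 at y ∈ ∅; g ≡ 0 at y ∈ {1}; common: ∅.
  x = 5: f ≡ 0 at y ∈ ∅; g ≡ 0 at y ∈ {5}; common: ∅.
  x = 6: f ≡ 0 at y ∈ {2}; g ≡ 0 at y ∈ {2}; common: {2}.
Collecting: common zeros = {(1, 3), (6, 2)}, so the count is 2.
Comparison with the Bézout bound: 2 ≤ 2 = deg(f)·deg(g), as expected for curves with no common component (the bound is attained).


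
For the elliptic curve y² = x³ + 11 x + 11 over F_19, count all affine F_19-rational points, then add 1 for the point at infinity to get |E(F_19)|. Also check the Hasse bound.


Affine points = {(0, 7), (0, 12), (1, 2), (1, 17), (4, 9), (4, 10), (5, 1), (5, 18), (10, 0), (11, 0), (12, 3), (12, 16), (15, 6), (15, 13), (17, 0)}; affine count = 15; |E(F_19)| = 16.

Discriminant check: Δ ∝ 4a³ + 27b² = 4·11³ + 27·11² = 4·1331 + 27·121 ≡ 3 (mod 19). Nonzero ⇒ E is nonsingular.
For each x ∈ F_19, compute rhs = x³ + 11·x + 11 mod 19, then count y ∈ F_19 with y² ≡ rhs.
  x = 0: rhs = 11, matching y values: 7, 12 (2 points).
  x = 1: rhs = 4, matching y values: 2, 17 (2 points).
  x = 2: rhs = 3, matching y values: none (0 points).
  x = 3: rhs = 14, matching y values: none (0 points).
  x = 4: rhs = 5, matching y values: 9, 10 (2 points).
  x = 5: rhs = 1, matching y values: 1, 18 (2 points).
  x = 6: rhs = 8, matching y values: none (0 points).
  x = 7: rhs = 13, matching y values: none (0 points).
  x = 8: rhs = 3, matching y values: none (0 points).
  x = 9: rhs = 3, matching y values: none (0 points).
  x = 10: rhs = 0, matching y values: 0 (1 points).
  x = 11: rhs = 0, matching y values: 0 (1 points).
  x = 12: rhs = 9, matching y values: 3, 16 (2 points).
  x = 13: rhs = 14, matching y values: none (0 points).
  x = 14: rhs = 2, matching y values: none (0 points).
  x = 15: rhs = 17, matching y values: 6, 13 (2 points).
  x = 16: rhs = 8, matching y values: none (0 points).
  x = 17: rhs = 0, matching y values: 0 (1 points).
  x = 18: rhs = 18, matching y values: none (0 points).
Total affine count: 15.
Full point count |E(F_19)| = 15 + 1 = 16.
Hasse bound: |16 − (19+1)| = |-4| = 4 ≤ 2√19 ≈ 8.7178 ✓.


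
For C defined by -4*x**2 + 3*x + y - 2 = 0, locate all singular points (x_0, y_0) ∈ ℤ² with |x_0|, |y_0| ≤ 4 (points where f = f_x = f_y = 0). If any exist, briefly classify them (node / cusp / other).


No singular points in the scanned grid; C is smooth there.

Compute partial derivatives:
  f_x = 3 - 8*x.
  f_y = 1.
f_y = 1 is a nonzero constant, so f_y never vanishes: no point (x, y) can satisfy f = f_x = f_y = 0. In particular no (x, y) ∈ {−4, ..., 4}² is singular; the curve is smooth.


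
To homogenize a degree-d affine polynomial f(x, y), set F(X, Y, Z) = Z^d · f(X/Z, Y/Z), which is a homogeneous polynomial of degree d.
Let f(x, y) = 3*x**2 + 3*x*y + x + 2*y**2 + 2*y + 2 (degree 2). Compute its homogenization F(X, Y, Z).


F(X, Y, Z) = 3*X**2 + 3*X*Y + X*Z + 2*Y**2 + 2*Y*Z + 2*Z**2

deg(f) = 2.
Substitute x = X/Z, y = Y/Z into f, then multiply by Z^2.
  monomial 3·x^2·y^0 ↦ 3·X^2·Y^0·Z^0.
  monomial 3·x^1·y^1 ↦ 3·X^1·Y^1·Z^0.
  monomial 1·x^1·y^0 ↦ 1·X^1·Y^0·Z^1.
  monomial 2·x^0·y^2 ↦ 2·X^0·Y^2·Z^0.
  monomial 2·x^0·y^1 ↦ 2·X^0·Y^1·Z^1.
  monomial 2·x^0·y^0 ↦ 2·X^0·Y^0·Z^2.
Collecting: F(X, Y, Z) = 3*X**2 + 3*X*Y + X*Z + 2*Y**2 + 2*Y*Z + 2*Z**2.


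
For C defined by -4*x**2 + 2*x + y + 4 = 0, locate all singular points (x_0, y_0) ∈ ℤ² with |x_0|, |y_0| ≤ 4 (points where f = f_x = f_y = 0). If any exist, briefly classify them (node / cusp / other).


No singular points in the scanned grid; C is smooth there.

Compute partial derivatives:
  f_x = 2 - 8*x.
  f_y = 1.
f_y = 1 is a nonzero constant, so f_y never vanishes: no point (x, y) can satisfy f = f_x = f_y = 0. In particular no (x, y) ∈ {−4, ..., 4}² is singular; the curve is smooth.


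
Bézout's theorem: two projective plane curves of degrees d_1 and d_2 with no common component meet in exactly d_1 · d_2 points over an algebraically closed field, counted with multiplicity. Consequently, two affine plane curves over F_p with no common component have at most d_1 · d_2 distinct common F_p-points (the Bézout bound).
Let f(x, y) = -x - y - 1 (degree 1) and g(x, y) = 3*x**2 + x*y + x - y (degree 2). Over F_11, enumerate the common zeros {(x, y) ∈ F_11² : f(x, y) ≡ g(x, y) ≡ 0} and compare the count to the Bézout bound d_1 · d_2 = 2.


Common zeros: {(2, 8), (3, 7)}; count = 2; Bézout bound = 2.

deg(f) = 1, deg(g) = 2, so Bézout bound = 2.
Scan x ∈ F_11. For each x, list the y ∈ F_11 with f(x, y) ≡ 0 and those with g(x, y) ≡ 0 (mod 11); the common zeros in that column are the intersection.
  x = 0: f ≡ 0 at y ∈ {10}; g ≡ 0 at y ∈ {0}; common: ∅.
  x = 1: f ≡ 0 at y ∈ {9}; g ≡ 0 at y ∈ ∅; common: ∅.
  x = 2: f ≡ 0 at y ∈ {8}; g ≡ 0 at y ∈ {8}; common: {8}.
  x = 3: f ≡ 0 at y ∈ {7}; g ≡ 0 at y ∈ {7}; common: {7}.
  x = 4: f ≡ 0 at y ∈ {6}; g ≡ 0 at y ∈ {1}; common: ∅.
  x = 5: f ≡ 0 at y ∈ {5}; g ≡ 0 at y ∈ {2}; common: ∅.
  x = 6: f ≡ 0 at y ∈ {4}; g ≡ 0 at y ∈ {8}; common: ∅.
  x = 7: f ≡ 0 at y ∈ {3}; g ≡ 0 at y ∈ {0}; common: ∅.
  x = 8: f ≡ 0 at y ∈ {2}; g ≡ 0 at y ∈ {6}; common: ∅.
  x = 9: f ≡ 0 at y ∈ {1}; g ≡ 0 at y ∈ {7}; common: ∅.
  x = 10: f ≡ 0 at y ∈ {0}; g ≡ 0 at y ∈ {1}; common: ∅.
Collecting: common zeros = {(2, 8), (3, 7)}, so the count is 2.
Comparison with the Bézout bound: 2 ≤ 2 = deg(f)·deg(g), as expected for curves with no common component (the bound is attained).


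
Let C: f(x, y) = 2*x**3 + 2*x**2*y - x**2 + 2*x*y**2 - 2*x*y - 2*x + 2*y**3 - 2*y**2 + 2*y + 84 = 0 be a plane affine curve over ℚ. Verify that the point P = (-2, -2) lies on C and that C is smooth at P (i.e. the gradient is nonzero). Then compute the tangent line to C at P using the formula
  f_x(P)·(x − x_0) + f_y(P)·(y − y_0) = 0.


Tangent line at P: 54*x + 62*y + 232 = 0.

Step 1: f(-2, -2) = 0, so P lies on C.
Step 2: partial derivatives
  f_x(x, y) = 6*x**2 + 4*x*y - 2*x + 2*y**2 - 2*y - 2, f_y(x, y) = 2*x**2 + 4*x*y - 2*x + 6*y**2 - 4*y + 2.
  f_x(P) = 54, f_y(P) = 62 (gradient nonzero, so P is smooth).
Step 3: tangent line at P: 54·(x − -2) + 62·(y − -2) = 0.
Expanding: 54*x + 62*y + 232 = 0.


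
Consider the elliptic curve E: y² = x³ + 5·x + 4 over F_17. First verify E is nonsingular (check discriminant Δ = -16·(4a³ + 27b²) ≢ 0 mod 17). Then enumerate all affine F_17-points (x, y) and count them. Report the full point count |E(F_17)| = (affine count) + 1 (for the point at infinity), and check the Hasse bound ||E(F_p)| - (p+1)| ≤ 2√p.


Affine points = {(0, 2), (0, 15), (5, 1), (5, 16), (7, 5), (7, 12), (9, 8), (9, 9), (10, 0), (11, 8), (11, 9), (14, 8), (14, 9), (16, 7), (16, 10)}; affine count = 15; |E(F_17)| = 16.

Discriminant check: Δ ∝ 4a³ + 27b² = 4·5³ + 27·4² = 4·125 + 27·16 ≡ 14 (mod 17). Nonzero ⇒ E is nonsingular.
For each x ∈ F_17, compute rhs = x³ + 5·x + 4 mod 17, then count y ∈ F_17 with y² ≡ rhs.
  x = 0: rhs = 4, matching y values: 2, 15 (2 points).
  x = 1: rhs = 10, matching y values: none (0 points).
  x = 2: rhs = 5, matching y values: none (0 points).
  x = 3: rhs = 12, matching y values: none (0 points).
  x = 4: rhs = 3, matching y values: none (0 points).
  x = 5: rhs = 1, matching y values: 1, 16 (2 points).
  x = 6: rhs = 12, matching y values: none (0 points).
  x = 7: rhs = 8, matching y values: 5, 12 (2 points).
  x = 8: rhs = 12, matching y values: none (0 points).
  x = 9: rhs = 13, matching y values: 8, 9 (2 points).
  x = 10: rhs = 0, matching y values: 0 (1 points).
  x = 11: rhs = 13, matching y values: 8, 9 (2 points).
  x = 12: rhs = 7, matching y values: none (0 points).
  x = 13: rhs = 5, matching y values: none (0 points).
  x = 14: rhs = 13, matching y values: 8, 9 (2 points).
  x = 15: rhs = 3, matching y values: none (0 points).
  x = 16: rhs = 15, matching y values: 7, 10 (2 points).
Total affine count: 15.
Full point count |E(F_17)| = 15 + 1 = 16.
Hasse bound: |16 − (17+1)| = |-2| = 2 ≤ 2√17 ≈ 8.2462 ✓.


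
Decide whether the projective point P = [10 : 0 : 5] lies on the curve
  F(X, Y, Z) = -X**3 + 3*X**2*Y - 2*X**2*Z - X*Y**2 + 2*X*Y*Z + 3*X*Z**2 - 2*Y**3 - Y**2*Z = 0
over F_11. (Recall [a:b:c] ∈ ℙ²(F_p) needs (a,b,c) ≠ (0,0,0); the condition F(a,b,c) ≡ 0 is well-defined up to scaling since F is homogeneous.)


F(10,0,5) ≡ 4 (mod 11); P is NOT on the curve.

Evaluate F(10, 0, 5) term-by-term (mod 11).
  -X**3 ↦ -1·1000·1·1 = -1000
  3*X**2*Y ↦ 3·100·0·1 = 0
  -2*X**2*Z ↦ -2·100·1·5 = -1000
  -X*Y**2 ↦ -1·10·0·1 = 0
  2*X*Y*Z ↦ 2·10·0·5 = 0
  3*X*Z**2 ↦ 3·10·1·25 = 750
  -2*Y**3 ↦ -2·1·0·1 = 0
  -Y**2*Z ↦ -1·1·0·5 = 0
Sum: F(10, 0, 5) = (-1000) + (0) + (-1000) + (0) + (0) + (750) + (0) + (0) = -1250.
Reducing mod 11: -1250 ≡ 4 (mod 11).
Since F(a, b, c) ≡ 4 ≠ 0 (mod 11), P does NOT lie on the curve.


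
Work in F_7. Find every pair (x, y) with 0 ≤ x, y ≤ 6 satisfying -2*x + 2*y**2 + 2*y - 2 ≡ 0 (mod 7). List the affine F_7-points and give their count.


Affine F_7-points: {(1, 1), (1, 5), (4, 3), (5, 2), (5, 4), (6, 0), (6, 6)}; count = 7.

For each of the 49 pairs (x, y) ∈ F_7², evaluate f(x, y) mod 7. Record the zeros.
  x = 0: [0↦5, 1↦2, 2↦3, 3↦1, 4↦3, 5↦2, 6↦5]  zeros at y ∈ ∅
  x = 1: [0↦3, 1↦0, 2↦1, 3↦6, 4↦1, 5↦0, 6↦3]  zeros at y ∈ {1, 5}
  x = 2: [0↦1, 1↦5, 2↦6, 3↦4, 4↦6, 5↦5, 6↦1]  zeros at y ∈ ∅
  x = 3: [0↦6, 1↦3, 2↦4, 3↦2, 4↦4, 5↦3, 6↦6]  zeros at y ∈ ∅
  x = 4: [0↦4, 1↦1, 2↦2, 3↦0, 4↦2, 5↦1, 6↦4]  zeros at y ∈ {3}
  x = 5: [0↦2, 1↦6, 2↦0, 3↦5, 4↦0, 5↦6, 6↦2]  zeros at y ∈ {2, 4}
  x = 6: [0↦0, 1↦4, 2↦5, 3↦3, 4↦5, 5↦4, 6↦0]  zeros at y ∈ {0, 6}
Collecting zeros: affine points = {(1, 1), (1, 5), (4, 3), (5, 2), (5, 4), (6, 0), (6, 6)}.
Total count |C(F_7)_aff| = 7.


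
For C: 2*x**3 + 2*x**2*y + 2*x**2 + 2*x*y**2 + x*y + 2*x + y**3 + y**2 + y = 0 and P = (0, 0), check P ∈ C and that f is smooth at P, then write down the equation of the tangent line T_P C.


Tangent line at P: 2*x + y = 0.

Step 1: f(0, 0) = 0, so P lies on C.
Step 2: partial derivatives
  f_x(x, y) = 6*x**2 + 4*x*y + 4*x + 2*y**2 + y + 2, f_y(x, y) = 2*x**2 + 4*x*y + x + 3*y**2 + 2*y + 1.
  f_x(P) = 2, f_y(P) = 1 (gradient nonzero, so P is smooth).
Step 3: tangent line at P: 2·(x − 0) + 1·(y − 0) = 0.
Expanding: 2*x + y = 0.


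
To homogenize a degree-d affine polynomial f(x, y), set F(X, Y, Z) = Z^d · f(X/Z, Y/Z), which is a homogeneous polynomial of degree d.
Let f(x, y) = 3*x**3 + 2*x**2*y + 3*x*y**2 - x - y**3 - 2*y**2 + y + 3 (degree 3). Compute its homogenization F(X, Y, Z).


F(X, Y, Z) = 3*X**3 + 2*X**2*Y + 3*X*Y**2 - X*Z**2 - Y**3 - 2*Y**2*Z + Y*Z**2 + 3*Z**3

deg(f) = 3.
Substitute x = X/Z, y = Y/Z into f, then multiply by Z^3.
  monomial 3·x^3·y^0 ↦ 3·X^3·Y^0·Z^0.
  monomial 2·x^2·y^1 ↦ 2·X^2·Y^1·Z^0.
  monomial 3·x^1·y^2 ↦ 3·X^1·Y^2·Z^0.
  monomial -1·x^1·y^0 ↦ -1·X^1·Y^0·Z^2.
  monomial -1·x^0·y^3 ↦ -1·X^0·Y^3·Z^0.
  monomial -2·x^0·y^2 ↦ -2·X^0·Y^2·Z^1.
  monomial 1·x^0·y^1 ↦ 1·X^0·Y^1·Z^2.
  monomial 3·x^0·y^0 ↦ 3·X^0·Y^0·Z^3.
Collecting: F(X, Y, Z) = 3*X**3 + 2*X**2*Y + 3*X*Y**2 - X*Z**2 - Y**3 - 2*Y**2*Z + Y*Z**2 + 3*Z**3.


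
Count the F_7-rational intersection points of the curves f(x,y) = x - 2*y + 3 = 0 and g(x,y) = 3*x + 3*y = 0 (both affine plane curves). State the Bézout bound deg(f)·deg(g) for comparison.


Common zeros: {(6, 1)}; count = 1; Bézout bound = 1.

deg(f) = 1, deg(g) = 1, so Bézout bound = 1.
Scan x ∈ F_7. For each x, list the y ∈ F_7 with f(x, y) ≡ 0 and those with g(x, y) ≡ 0 (mod 7); the common zeros in that column are the intersection.
  x = 0: f ≡ 0 at y ∈ {5}; g ≡ 0 at y ∈ {0}; common: ∅.
  x = 1: f ≡ 0 at y ∈ {2}; g ≡ 0 at y ∈ {6}; common: ∅.
  x = 2: f ≡ 0 at y ∈ {6}; g ≡ 0 at y ∈ {5}; common: ∅.
  x = 3: f ≡ 0 at y ∈ {3}; g ≡ 0 at y ∈ {4}; common: ∅.
  x = 4: f ≡ 0 at y ∈ {0}; g ≡ 0 at y ∈ {3}; common: ∅.
  x = 5: f ≡ 0 at y ∈ {4}; g ≡ 0 at y ∈ {2}; common: ∅.
  x = 6: f ≡ 0 at y ∈ {1}; g ≡ 0 at y ∈ {1}; common: {1}.
Collecting: common zeros = {(6, 1)}, so the count is 1.
Comparison with the Bézout bound: 1 ≤ 1 = deg(f)·deg(g), as expected for curves with no common component (the bound is attained).


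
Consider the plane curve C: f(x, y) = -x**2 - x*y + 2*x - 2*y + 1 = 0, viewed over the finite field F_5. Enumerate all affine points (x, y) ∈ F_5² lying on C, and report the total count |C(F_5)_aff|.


Affine F_5-points: {(0, 3), (1, 4), (2, 4), (4, 3)}; count = 4.

For each of the 25 pairs (x, y) ∈ F_5², evaluate f(x, y) mod 5. Record the zeros.
  x = 0: [0↦1, 1↦4, 2↦2, 3↦0, 4↦3]  zeros at y ∈ {3}
  x = 1: [0↦2, 1↦4, 2↦1, 3↦3, 4↦0]  zeros at y ∈ {4}
  x = 2: [0↦1, 1↦2, 2↦3, 3↦4, 4↦0]  zeros at y ∈ {4}
  x = 3: [0↦3, 1↦3, 2↦3, 3↦3, 4↦3]  zeros at y ∈ ∅
  x = 4: [0↦3, 1↦2, 2↦1, 3↦0, 4↦4]  zeros at y ∈ {3}
Collecting zeros: affine points = {(0, 3), (1, 4), (2, 4), (4, 3)}.
Total count |C(F_5)_aff| = 4.


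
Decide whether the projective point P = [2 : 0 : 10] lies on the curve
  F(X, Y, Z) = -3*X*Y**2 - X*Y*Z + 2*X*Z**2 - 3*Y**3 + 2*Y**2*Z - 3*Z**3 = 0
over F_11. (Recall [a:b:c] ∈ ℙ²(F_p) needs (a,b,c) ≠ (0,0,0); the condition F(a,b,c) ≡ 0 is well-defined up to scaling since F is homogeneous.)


F(2,0,10) ≡ 7 (mod 11); P is NOT on the curve.

Evaluate F(2, 0, 10) term-by-term (mod 11).
  -3*X*Y**2 ↦ -3·2·0·1 = 0
  -X*Y*Z ↦ -1·2·0·10 = 0
  2*X*Z**2 ↦ 2·2·1·100 = 400
  -3*Y**3 ↦ -3·1·0·1 = 0
  2*Y**2*Z ↦ 2·1·0·10 = 0
  -3*Z**3 ↦ -3·1·1·1000 = -3000
Sum: F(2, 0, 10) = (0) + (0) + (400) + (0) + (0) + (-3000) = -2600.
Reducing mod 11: -2600 ≡ 7 (mod 11).
Since F(a, b, c) ≡ 7 ≠ 0 (mod 11), P does NOT lie on the curve.


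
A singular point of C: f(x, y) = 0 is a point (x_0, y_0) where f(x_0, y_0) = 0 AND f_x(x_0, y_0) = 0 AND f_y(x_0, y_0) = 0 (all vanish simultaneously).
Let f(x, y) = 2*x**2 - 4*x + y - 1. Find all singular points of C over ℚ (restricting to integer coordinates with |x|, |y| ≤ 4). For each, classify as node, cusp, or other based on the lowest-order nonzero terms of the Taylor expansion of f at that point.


No singular points in the scanned grid; C is smooth there.

Compute partial derivatives:
  f_x = 4*x - 4.
  f_y = 1.
f_y = 1 is a nonzero constant, so f_y never vanishes: no point (x, y) can satisfy f = f_x = f_y = 0. In particular no (x, y) ∈ {−4, ..., 4}² is singular; the curve is smooth.


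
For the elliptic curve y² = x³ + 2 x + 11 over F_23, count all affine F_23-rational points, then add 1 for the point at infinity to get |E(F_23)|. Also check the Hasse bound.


Affine points = {(2, 0), (5, 10), (5, 13), (6, 3), (6, 20), (7, 0), (13, 7), (13, 16), (14, 0), (15, 9), (15, 14), (17, 6), (17, 17), (19, 10), (19, 13), (20, 1), (20, 22), (22, 10), (22, 13)}; affine count = 19; |E(F_23)| = 20.

Discriminant check: Δ ∝ 4a³ + 27b² = 4·2³ + 27·11² = 4·8 + 27·121 ≡ 10 (mod 23). Nonzero ⇒ E is nonsingular.
For each x ∈ F_23, compute rhs = x³ + 2·x + 11 mod 23, then count y ∈ F_23 with y² ≡ rhs.
  x = 0: rhs = 11, matching y values: none (0 points).
  x = 1: rhs = 14, matching y values: none (0 points).
  x = 2: rhs = 0, matching y values: 0 (1 points).
  x = 3: rhs = 21, matching y values: none (0 points).
  x = 4: rhs = 14, matching y values: none (0 points).
  x = 5: rhs = 8, matching y values: 10, 13 (2 points).
  x = 6: rhs = 9, matching y values: 3, 20 (2 points).
  x = 7: rhs = 0, matching y values: 0 (1 points).
  x = 8: rhs = 10, matching y values: none (0 points).
  x = 9: rhs = 22, matching y values: none (0 points).
  x = 10: rhs = 19, matching y values: none (0 points).
  x = 11: rhs = 7, matching y values: none (0 points).
  x = 12: rhs = 15, matching y values: none (0 points).
  x = 13: rhs = 3, matching y values: 7, 16 (2 points).
  x = 14: rhs = 0, matching y values: 0 (1 points).
  x = 15: rhs = 12, matching y values: 9, 14 (2 points).
  x = 16: rhs = 22, matching y values: none (0 points).
  x = 17: rhs = 13, matching y values: 6, 17 (2 points).
  x = 18: rhs = 14, matching y values: none (0 points).
  x = 19: rhs = 8, matching y values: 10, 13 (2 points).
  x = 20: rhs = 1, matching y values: 1, 22 (2 points).
  x = 21: rhs = 22, matching y values: none (0 points).
  x = 22: rhs = 8, matching y values: 10, 13 (2 points).
Total affine count: 19.
Full point count |E(F_23)| = 19 + 1 = 20.
Hasse bound: |20 − (23+1)| = |-4| = 4 ≤ 2√23 ≈ 9.5917 ✓.


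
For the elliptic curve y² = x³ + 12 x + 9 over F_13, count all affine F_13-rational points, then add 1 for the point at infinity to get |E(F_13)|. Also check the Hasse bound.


Affine points = {(0, 3), (0, 10), (1, 3), (1, 10), (4, 2), (4, 11), (5, 5), (5, 8), (9, 1), (9, 12), (11, 4), (11, 9), (12, 3), (12, 10)}; affine count = 14; |E(F_13)| = 15.

Discriminant check: Δ ∝ 4a³ + 27b² = 4·12³ + 27·9² = 4·1728 + 27·81 ≡ 12 (mod 13). Nonzero ⇒ E is nonsingular.
For each x ∈ F_13, compute rhs = x³ + 12·x + 9 mod 13, then count y ∈ F_13 with y² ≡ rhs.
  x = 0: rhs = 9, matching y values: 3, 10 (2 points).
  x = 1: rhs = 9, matching y values: 3, 10 (2 points).
  x = 2: rhs = 2, matching y values: none (0 points).
  x = 3: rhs = 7, matching y values: none (0 points).
  x = 4: rhs = 4, matching y values: 2, 11 (2 points).
  x = 5: rhs = 12, matching y values: 5, 8 (2 points).
  x = 6: rhs = 11, matching y values: none (0 points).
  x = 7: rhs = 7, matching y values: none (0 points).
  x = 8: rhs = 6, matching y values: none (0 points).
  x = 9: rhs = 1, matching y values: 1, 12 (2 points).
  x = 10: rhs = 11, matching y values: none (0 points).
  x = 11: rhs = 3, matching y values: 4, 9 (2 points).
  x = 12: rhs = 9, matching y values: 3, 10 (2 points).
Total affine count: 14.
Full point count |E(F_13)| = 14 + 1 = 15.
Hasse bound: |15 − (13+1)| = |1| = 1 ≤ 2√13 ≈ 7.2111 ✓.


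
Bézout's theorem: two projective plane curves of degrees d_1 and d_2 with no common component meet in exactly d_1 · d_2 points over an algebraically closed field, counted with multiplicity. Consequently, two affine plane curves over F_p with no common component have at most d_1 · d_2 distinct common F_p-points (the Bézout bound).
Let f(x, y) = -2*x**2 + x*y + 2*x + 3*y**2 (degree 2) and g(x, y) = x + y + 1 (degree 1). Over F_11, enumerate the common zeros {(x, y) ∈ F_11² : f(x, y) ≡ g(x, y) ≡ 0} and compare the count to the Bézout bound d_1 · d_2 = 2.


Common zeros: {(9, 1)}; count = 1; Bézout bound = 2.

deg(f) = 2, deg(g) = 1, so Bézout bound = 2.
Scan x ∈ F_11. For each x, list the y ∈ F_11 with f(x, y) ≡ 0 and those with g(x, y) ≡ 0 (mod 11); the common zeros in that column are the intersection.
  x = 0: f ≡ 0 at y ∈ {0}; g ≡ 0 at y ∈ {10}; common: ∅.
  x = 1: f ≡ 0 at y ∈ {0, 7}; g ≡ 0 at y ∈ {9}; common: ∅.
  x = 2: f ≡ 0 at y ∈ ∅; g ≡ 0 at y ∈ {8}; common: ∅.
  x = 3: f ≡ 0 at y ∈ ∅; g ≡ 0 at y ∈ {7}; common: ∅.
  x = 4: f ≡ 0 at y ∈ ∅; g ≡ 0 at y ∈ {6}; common: ∅.
  x = 5: f ≡ 0 at y ∈ ∅; g ≡ 0 at y ∈ {5}; common: ∅.
  x = 6: f ≡ 0 at y ∈ ∅; g ≡ 0 at y ∈ {4}; common: ∅.
  x = 7: f ≡ 0 at y ∈ {6, 10}; g ≡ 0 at y ∈ {3}; common: ∅.
  x = 8: f ≡ 0 at y ∈ {6}; g ≡ 0 at y ∈ {2}; common: ∅.
  x = 9: f ≡ 0 at y ∈ {1, 7}; g ≡ 0 at y ∈ {1}; common: {1}.
  x = 10: f ≡ 0 at y ∈ {5, 10}; g ≡ 0 at y ∈ {0}; common: ∅.
Collecting: common zeros = {(9, 1)}, so the count is 1.
Comparison with the Bézout bound: 1 ≤ 2 = deg(f)·deg(g), as expected for curves with no common component (the affine F_11-count falls short of the bound because intersections may lie at infinity, over extension fields, or carry multiplicity).


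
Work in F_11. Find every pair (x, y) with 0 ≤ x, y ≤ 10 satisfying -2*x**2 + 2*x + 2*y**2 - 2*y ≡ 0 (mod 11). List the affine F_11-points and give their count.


Affine F_11-points: {(0, 0), (0, 1), (1, 0), (1, 1), (2, 2), (2, 10), (3, 3), (3, 9), (4, 4), (4, 8), (5, 5), (5, 7), (6, 6), (7, 5), (7, 7), (8, 4), (8, 8), (9, 3), (9, 9), (10, 2), (10, 10)}; count = 21.

For each of the 121 pairs (x, y) ∈ F_11², evaluate f(x, y) mod 11. Record the zeros.
  x = 0: [0↦0, 1↦0, 2↦4, 3↦1, 4↦2, 5↦7, 6↦5, 7↦7, 8↦2, 9↦1, 10↦4]  zeros at y ∈ {0, 1}
  x = 1: [0↦0, 1↦0, 2↦4, 3↦1, 4↦2, 5↦7, 6↦5, 7↦7, 8↦2, 9↦1, 10↦4]  zeros at y ∈ {0, 1}
  x = 2: [0↦7, 1↦7, 2↦0, 3↦8, 4↦9, 5↦3, 6↦1, 7↦3, 8↦9, 9↦8, 10↦0]  zeros at y ∈ {2, 10}
  x = 3: [0↦10, 1↦10, 2↦3, 3↦0, 4↦1, 5↦6, 6↦4, 7↦6, 8↦1, 9↦0, 10↦3]  zeros at y ∈ {3, 9}
  x = 4: [0↦9, 1↦9, 2↦2, 3↦10, 4↦0, 5↦5, 6↦3, 7↦5, 8↦0, 9↦10, 10↦2]  zeros at y ∈ {4, 8}
  x = 5: [0↦4, 1↦4, 2↦8, 3↦5, 4↦6, 5↦0, 6↦9, 7↦0, 8↦6, 9↦5, 10↦8]  zeros at y ∈ {5, 7}
  x = 6: [0↦6, 1↦6, 2↦10, 3↦7, 4↦8, 5↦2, 6↦0, 7↦2, 8↦8, 9↦7, 10↦10]  zeros at y ∈ {6}
  x = 7: [0↦4, 1↦4, 2↦8, 3↦5, 4↦6, 5↦0, 6↦9, 7↦0, 8↦6, 9↦5, 10↦8]  zeros at y ∈ {5, 7}
  x = 8: [0↦9, 1↦9, 2↦2, 3↦10, 4↦0, 5↦5, 6↦3, 7↦5, 8↦0, 9↦10, 10↦2]  zeros at y ∈ {4, 8}
  x = 9: [0↦10, 1↦10, 2↦3, 3↦0, 4↦1, 5↦6, 6↦4, 7↦6, 8↦1, 9↦0, 10↦3]  zeros at y ∈ {3, 9}
  x = 10: [0↦7, 1↦7, 2↦0, 3↦8, 4↦9, 5↦3, 6↦1, 7↦3, 8↦9, 9↦8, 10↦0]  zeros at y ∈ {2, 10}
Collecting zeros: affine points = {(0, 0), (0, 1), (1, 0), (1, 1), (2, 2), (2, 10), (3, 3), (3, 9), (4, 4), (4, 8), (5, 5), (5, 7), (6, 6), (7, 5), (7, 7), (8, 4), (8, 8), (9, 3), (9, 9), (10, 2), (10, 10)}.
Total count |C(F_11)_aff| = 21.


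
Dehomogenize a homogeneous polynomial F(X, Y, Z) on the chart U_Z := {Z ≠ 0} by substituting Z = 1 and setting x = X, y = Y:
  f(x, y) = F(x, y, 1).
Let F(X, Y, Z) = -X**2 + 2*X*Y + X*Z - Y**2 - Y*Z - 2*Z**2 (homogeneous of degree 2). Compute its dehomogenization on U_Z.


f(x, y) = -x**2 + 2*x*y + x - y**2 - y - 2

On U_Z we set Z = 1. Each monomial c·X^i·Y^j·Z^k in F becomes c·x^i·y^j·1^k = c·x^i·y^j.
Substituting Z = 1: F(X, Y, 1) = -x**2 + 2*x*y + x - y**2 - y - 2.
Note: deg(f) ≤ deg(F) = 2; strict inequality happens when F is divisible by Z (lost terms).


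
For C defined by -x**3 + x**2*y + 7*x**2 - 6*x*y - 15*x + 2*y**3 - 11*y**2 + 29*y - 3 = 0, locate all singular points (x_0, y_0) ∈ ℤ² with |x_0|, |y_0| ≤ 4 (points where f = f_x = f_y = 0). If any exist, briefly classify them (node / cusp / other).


Singular points: {(3, 2)}; classification: cusp.

Compute partial derivatives:
  f_x = -3*x**2 + 2*x*y + 14*x - 6*y - 15.
  f_y = x**2 - 6*x + 6*y**2 - 22*y + 29.
Scan x_0 ∈ {−4, ..., 4}. For each x_0, f_y(x_0, y) is a polynomial in y; find its integer roots y ∈ {−4, ..., 4}, then test f_x and f at those candidates.
  x = -4: f_y(-4, y) = 6*y**2 - 22*y + 69; no integer root y with |y| ≤ 4.
  x = -3: f_y(-3, y) = 6*y**2 - 22*y + 56; no integer root y with |y| ≤ 4.
  x = -2: f_y(-2, y) = 6*y**2 - 22*y + 45; no integer root y with |y| ≤ 4.
  x = -1: f_y(-1, y) = 6*y**2 - 22*y + 36; no integer root y with |y| ≤ 4.
  x = 0: f_y(0, y) = 6*y**2 - 22*y + 29; no integer root y with |y| ≤ 4.
  x = 1: f_y(1, y) = 6*y**2 - 22*y + 24; no integer root y with |y| ≤ 4.
  x = 2: f_y(2, y) = 6*y**2 - 22*y + 21; no integer root y with |y| ≤ 4.
  x = 3: f_y(3, y) = 6*y**2 - 22*y + 20; vanishes at y ∈ {2}. (3, 2): f_x = 0, f = 0 — SINGULAR.
  x = 4: f_y(4, y) = 6*y**2 - 22*y + 21; no integer root y with |y| ≤ 4.
Only singular point on the grid: (3, 2).
Classify: substitute x = 3 + u, y = 2 + v and expand: f = -u**3 + u**2*v + 2*v**3 + v**2.
No constant or linear terms (consistent with a singular point). Quadratic part: v**2. Cubic part: -u**3 + u**2*v + 2*v**3.
The quadratic part v**2 is a perfect square, so there is a single (double) tangent line v = 0, i.e. y = 2. Restricting the cubic part to that line (v = 0) leaves -u**3 ≠ 0, so f is not divisible by v and the branch is v² ≈ u**3 to lowest order — this is a cusp.
Classification: cusp.


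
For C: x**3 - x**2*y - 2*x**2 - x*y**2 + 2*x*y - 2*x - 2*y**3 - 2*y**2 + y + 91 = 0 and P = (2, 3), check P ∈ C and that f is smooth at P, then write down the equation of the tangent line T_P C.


Tangent line at P: -13*x - 77*y + 257 = 0.

Step 1: f(2, 3) = 0, so P lies on C.
Step 2: partial derivatives
  f_x(x, y) = 3*x**2 - 2*x*y - 4*x - y**2 + 2*y - 2, f_y(x, y) = -x**2 - 2*x*y + 2*x - 6*y**2 - 4*y + 1.
  f_x(P) = -13, f_y(P) = -77 (gradient nonzero, so P is smooth).
Step 3: tangent line at P: -13·(x − 2) + -77·(y − 3) = 0.
Expanding: -13*x - 77*y + 257 = 0.


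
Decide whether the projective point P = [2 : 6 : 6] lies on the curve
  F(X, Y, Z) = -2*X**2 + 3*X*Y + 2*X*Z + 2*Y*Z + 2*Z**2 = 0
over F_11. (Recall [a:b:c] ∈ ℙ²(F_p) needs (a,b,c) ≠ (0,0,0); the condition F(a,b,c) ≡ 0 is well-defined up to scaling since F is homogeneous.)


F(2,6,6) ≡ 9 (mod 11); P is NOT on the curve.

Evaluate F(2, 6, 6) term-by-term (mod 11).
  -2*X**2 ↦ -2·4·1·1 = -8
  3*X*Y ↦ 3·2·6·1 = 36
  2*X*Z ↦ 2·2·1·6 = 24
  2*Y*Z ↦ 2·1·6·6 = 72
  2*Z**2 ↦ 2·1·1·36 = 72
Sum: F(2, 6, 6) = (-8) + (36) + (24) + (72) + (72) = 196.
Reducing mod 11: 196 ≡ 9 (mod 11).
Since F(a, b, c) ≡ 9 ≠ 0 (mod 11), P does NOT lie on the curve.


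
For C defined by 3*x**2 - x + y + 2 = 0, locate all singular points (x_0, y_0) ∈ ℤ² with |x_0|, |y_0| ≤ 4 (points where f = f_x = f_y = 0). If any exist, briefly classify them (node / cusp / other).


No singular points in the scanned grid; C is smooth there.

Compute partial derivatives:
  f_x = 6*x - 1.
  f_y = 1.
f_y = 1 is a nonzero constant, so f_y never vanishes: no point (x, y) can satisfy f = f_x = f_y = 0. In particular no (x, y) ∈ {−4, ..., 4}² is singular; the curve is smooth.


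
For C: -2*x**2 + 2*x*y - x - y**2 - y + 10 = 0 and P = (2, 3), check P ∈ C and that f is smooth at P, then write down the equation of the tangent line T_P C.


Tangent line at P: -3*x - 3*y + 15 = 0.

Step 1: f(2, 3) = 0, so P lies on C.
Step 2: partial derivatives
  f_x(x, y) = -4*x + 2*y - 1, f_y(x, y) = 2*x - 2*y - 1.
  f_x(P) = -3, f_y(P) = -3 (gradient nonzero, so P is smooth).
Step 3: tangent line at P: -3·(x − 2) + -3·(y − 3) = 0.
Expanding: -3*x - 3*y + 15 = 0.


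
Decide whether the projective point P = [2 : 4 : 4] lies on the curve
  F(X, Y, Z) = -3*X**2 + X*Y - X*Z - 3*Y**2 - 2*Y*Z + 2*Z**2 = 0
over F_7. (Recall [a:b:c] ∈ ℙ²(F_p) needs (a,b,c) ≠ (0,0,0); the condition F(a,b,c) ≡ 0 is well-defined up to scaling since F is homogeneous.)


F(2,4,4) ≡ 3 (mod 7); P is NOT on the curve.

Evaluate F(2, 4, 4) term-by-term (mod 7).
  -3*X**2 ↦ -3·4·1·1 = -12
  X*Y ↦ 1·2·4·1 = 8
  -X*Z ↦ -1·2·1·4 = -8
  -3*Y**2 ↦ -3·1·16·1 = -48
  -2*Y*Z ↦ -2·1·4·4 = -32
  2*Z**2 ↦ 2·1·1·16 = 32
Sum: F(2, 4, 4) = (-12) + (8) + (-8) + (-48) + (-32) + (32) = -60.
Reducing mod 7: -60 ≡ 3 (mod 7).
Since F(a, b, c) ≡ 3 ≠ 0 (mod 7), P does NOT lie on the curve.


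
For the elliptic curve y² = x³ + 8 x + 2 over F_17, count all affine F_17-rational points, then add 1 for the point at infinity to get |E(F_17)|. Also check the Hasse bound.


Affine points = {(0, 6), (0, 11), (2, 3), (2, 14), (3, 6), (3, 11), (4, 8), (4, 9), (8, 0), (9, 2), (9, 15), (13, 5), (13, 12), (14, 6), (14, 11)}; affine count = 15; |E(F_17)| = 16.

Discriminant check: Δ ∝ 4a³ + 27b² = 4·8³ + 27·2² = 4·512 + 27·4 ≡ 14 (mod 17). Nonzero ⇒ E is nonsingular.
For each x ∈ F_17, compute rhs = x³ + 8·x + 2 mod 17, then count y ∈ F_17 with y² ≡ rhs.
  x = 0: rhs = 2, matching y values: 6, 11 (2 points).
  x = 1: rhs = 11, matching y values: none (0 points).
  x = 2: rhs = 9, matching y values: 3, 14 (2 points).
  x = 3: rhs = 2, matching y values: 6, 11 (2 points).
  x = 4: rhs = 13, matching y values: 8, 9 (2 points).
  x = 5: rhs = 14, matching y values: none (0 points).
  x = 6: rhs = 11, matching y values: none (0 points).
  x = 7: rhs = 10, matching y values: none (0 points).
  x = 8: rhs = 0, matching y values: 0 (1 points).
  x = 9: rhs = 4, matching y values: 2, 15 (2 points).
  x = 10: rhs = 11, matching y values: none (0 points).
  x = 11: rhs = 10, matching y values: none (0 points).
  x = 12: rhs = 7, matching y values: none (0 points).
  x = 13: rhs = 8, matching y values: 5, 12 (2 points).
  x = 14: rhs = 2, matching y values: 6, 11 (2 points).
  x = 15: rhs = 12, matching y values: none (0 points).
  x = 16: rhs = 10, matching y values: none (0 points).
Total affine count: 15.
Full point count |E(F_17)| = 15 + 1 = 16.
Hasse bound: |16 − (17+1)| = |-2| = 2 ≤ 2√17 ≈ 8.2462 ✓.


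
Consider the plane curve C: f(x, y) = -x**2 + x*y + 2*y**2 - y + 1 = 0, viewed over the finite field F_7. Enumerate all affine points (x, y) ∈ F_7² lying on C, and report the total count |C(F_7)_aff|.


Affine F_7-points: {(0, 2), (1, 0), (2, 1), (2, 2), (6, 0), (6, 1)}; count = 6.

For each of the 49 pairs (x, y) ∈ F_7², evaluate f(x, y) mod 7. Record the zeros.
  x = 0: [0↦1, 1↦2, 2↦0, 3↦2, 4↦1, 5↦4, 6↦4]  zeros at y ∈ {2}
  x = 1: [0↦0, 1↦2, 2↦1, 3↦4, 4↦4, 5↦1, 6↦2]  zeros at y ∈ {0}
  x = 2: [0↦4, 1↦0, 2↦0, 3↦4, 4↦5, 5↦3, 6↦5]  zeros at y ∈ {1, 2}
  x = 3: [0↦6, 1↦3, 2↦4, 3↦2, 4↦4, 5↦3, 6↦6]  zeros at y ∈ ∅
  x = 4: [0↦6, 1↦4, 2↦6, 3↦5, 4↦1, 5↦1, 6↦5]  zeros at y ∈ ∅
  x = 5: [0↦4, 1↦3, 2↦6, 3↦6, 4↦3, 5↦4, 6↦2]  zeros at y ∈ ∅
  x = 6: [0↦0, 1↦0, 2↦4, 3↦5, 4↦3, 5↦5, 6↦4]  zeros at y ∈ {0, 1}
Collecting zeros: affine points = {(0, 2), (1, 0), (2, 1), (2, 2), (6, 0), (6, 1)}.
Total count |C(F_7)_aff| = 6.


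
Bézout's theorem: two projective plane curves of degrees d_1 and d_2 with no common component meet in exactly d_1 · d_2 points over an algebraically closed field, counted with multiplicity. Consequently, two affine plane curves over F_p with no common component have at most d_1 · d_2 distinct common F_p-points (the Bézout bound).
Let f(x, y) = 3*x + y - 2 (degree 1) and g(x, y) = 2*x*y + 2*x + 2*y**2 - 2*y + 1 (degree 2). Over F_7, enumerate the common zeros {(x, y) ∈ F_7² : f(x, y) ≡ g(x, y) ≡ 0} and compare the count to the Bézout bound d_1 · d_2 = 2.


Common zeros: {(3, 0), (5, 1)}; count = 2; Bézout bound = 2.

deg(f) = 1, deg(g) = 2, so Bézout bound = 2.
Scan x ∈ F_7. For each x, list the y ∈ F_7 with f(x, y) ≡ 0 and those with g(x, y) ≡ 0 (mod 7); the common zeros in that column are the intersection.
  x = 0: f ≡ 0 at y ∈ {2}; g ≡ 0 at y ∈ ∅; common: ∅.
  x = 1: f ≡ 0 at y ∈ {6}; g ≡ 0 at y ∈ {3, 4}; common: ∅.
  x = 2: f ≡ 0 at y ∈ {3}; g ≡ 0 at y ∈ ∅; common: ∅.
  x = 3: f ≡ 0 at y ∈ {0}; g ≡ 0 at y ∈ {0, 5}; common: {0}.
  x = 4: f ≡ 0 at y ∈ {4}; g ≡ 0 at y ∈ ∅; common: ∅.
  x = 5: f ≡ 0 at y ∈ {1}; g ≡ 0 at y ∈ {1, 2}; common: {1}.
  x = 6: f ≡ 0 at y ∈ {5}; g ≡ 0 at y ∈ ∅; common: ∅.
Collecting: common zeros = {(3, 0), (5, 1)}, so the count is 2.
Comparison with the Bézout bound: 2 ≤ 2 = deg(f)·deg(g), as expected for curves with no common component (the bound is attained).


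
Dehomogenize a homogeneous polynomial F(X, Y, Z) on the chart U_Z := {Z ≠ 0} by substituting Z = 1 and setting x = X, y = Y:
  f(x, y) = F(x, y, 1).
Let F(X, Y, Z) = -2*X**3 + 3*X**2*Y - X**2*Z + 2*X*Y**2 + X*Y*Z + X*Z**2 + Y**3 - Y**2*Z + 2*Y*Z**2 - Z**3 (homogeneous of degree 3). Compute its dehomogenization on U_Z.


f(x, y) = -2*x**3 + 3*x**2*y - x**2 + 2*x*y**2 + x*y + x + y**3 - y**2 + 2*y - 1

On U_Z we set Z = 1. Each monomial c·X^i·Y^j·Z^k in F becomes c·x^i·y^j·1^k = c·x^i·y^j.
Substituting Z = 1: F(X, Y, 1) = -2*x**3 + 3*x**2*y - x**2 + 2*x*y**2 + x*y + x + y**3 - y**2 + 2*y - 1.
Note: deg(f) ≤ deg(F) = 3; strict inequality happens when F is divisible by Z (lost terms).


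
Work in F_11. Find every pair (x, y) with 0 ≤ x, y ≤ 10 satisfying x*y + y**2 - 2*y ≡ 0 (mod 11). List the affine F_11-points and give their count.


Affine F_11-points: {(0, 0), (0, 2), (1, 0), (1, 1), (2, 0), (3, 0), (3, 10), (4, 0), (4, 9), (5, 0), (5, 8), (6, 0), (6, 7), (7, 0), (7, 6), (8, 0), (8, 5), (9, 0), (9, 4), (10, 0), (10, 3)}; count = 21.

For each of the 121 pairs (x, y) ∈ F_11², evaluate f(x, y) mod 11. Record the zeros.
  x = 0: [0↦0, 1↦10, 2↦0, 3↦3, 4↦8, 5↦4, 6↦2, 7↦2, 8↦4, 9↦8, 10↦3]  zeros at y ∈ {0, 2}
  x = 1: [0↦0, 1↦0, 2↦2, 3↦6, 4↦1, 5↦9, 6↦8, 7↦9, 8↦1, 9↦6, 10↦2]  zeros at y ∈ {0, 1}
  x = 2: [0↦0, 1↦1, 2↦4, 3↦9, 4↦5, 5↦3, 6↦3, 7↦5, 8↦9, 9↦4, 10↦1]  zeros at y ∈ {0}
  x = 3: [0↦0, 1↦2, 2↦6, 3↦1, 4↦9, 5↦8, 6↦9, 7↦1, 8↦6, 9↦2, 10↦0]  zeros at y ∈ {0, 10}
  x = 4: [0↦0, 1↦3, 2↦8, 3↦4, 4↦2, 5↦2, 6↦4, 7↦8, 8↦3, 9↦0, 10↦10]  zeros at y ∈ {0, 9}
  x = 5: [0↦0, 1↦4, 2↦10, 3↦7, 4↦6, 5↦7, 6↦10, 7↦4, 8↦0, 9↦9, 10↦9]  zeros at y ∈ {0, 8}
  x = 6: [0↦0, 1↦5, 2↦1, 3↦10, 4↦10, 5↦1, 6↦5, 7↦0, 8↦8, 9↦7, 10↦8]  zeros at y ∈ {0, 7}
  x = 7: [0↦0, 1↦6, 2↦3, 3↦2, 4↦3, 5↦6, 6↦0, 7↦7, 8↦5, 9↦5, 10↦7]  zeros at y ∈ {0, 6}
  x = 8: [0↦0, 1↦7, 2↦5, 3↦5, 4↦7, 5↦0, 6↦6, 7↦3, 8↦2, 9↦3, 10↦6]  zeros at y ∈ {0, 5}
  x = 9: [0↦0, 1↦8, 2↦7, 3↦8, 4↦0, 5↦5, 6↦1, 7↦10, 8↦10, 9↦1, 10↦5]  zeros at y ∈ {0, 4}
  x = 10: [0↦0, 1↦9, 2↦9, 3↦0, 4↦4, 5↦10, 6↦7, 7↦6, 8↦7, 9↦10, 10↦4]  zeros at y ∈ {0, 3}
Collecting zeros: affine points = {(0, 0), (0, 2), (1, 0), (1, 1), (2, 0), (3, 0), (3, 10), (4, 0), (4, 9), (5, 0), (5, 8), (6, 0), (6, 7), (7, 0), (7, 6), (8, 0), (8, 5), (9, 0), (9, 4), (10, 0), (10, 3)}.
Total count |C(F_11)_aff| = 21.


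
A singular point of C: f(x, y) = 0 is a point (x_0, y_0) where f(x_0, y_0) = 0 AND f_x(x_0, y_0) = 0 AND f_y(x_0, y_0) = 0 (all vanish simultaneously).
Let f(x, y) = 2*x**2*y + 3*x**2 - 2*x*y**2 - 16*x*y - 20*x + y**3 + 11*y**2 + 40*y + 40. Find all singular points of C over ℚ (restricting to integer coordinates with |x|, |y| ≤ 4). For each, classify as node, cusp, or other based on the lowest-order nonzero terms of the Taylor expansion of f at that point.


Singular points: {(2, -2)}; classification: node.

Compute partial derivatives:
  f_x = 4*x*y + 6*x - 2*y**2 - 16*y - 20.
  f_y = 2*x**2 - 4*x*y - 16*x + 3*y**2 + 22*y + 40.
Scan x_0 ∈ {−4, ..., 4}. For each x_0, f_y(x_0, y) is a polynomial in y; find its integer roots y ∈ {−4, ..., 4}, then test f_x and f at those candidates.
  x = -4: f_y(-4, y) = 3*y**2 + 38*y + 136; no integer root y with |y| ≤ 4.
  x = -3: f_y(-3, y) = 3*y**2 + 34*y + 106; no integer root y with |y| ≤ 4.
  x = -2: f_y(-2, y) = 3*y**2 + 30*y + 80; no integer root y with |y| ≤ 4.
  x = -1: f_y(-1, y) = 3*y**2 + 26*y + 58; no integer root y with |y| ≤ 4.
  x = 0: f_y(0, y) = 3*y**2 + 22*y + 40; vanishes at y ∈ {-4}. (0, -4): f_x = 12 ≠ 0.
  x = 1: f_y(1, y) = 3*y**2 + 18*y + 26; no integer root y with |y| ≤ 4.
  x = 2: f_y(2, y) = 3*y**2 + 14*y + 16; vanishes at y ∈ {-2}. (2, -2): f_x = 0, f = 0 — SINGULAR.
  x = 3: f_y(3, y) = 3*y**2 + 10*y + 10; no integer root y with |y| ≤ 4.
  x = 4: f_y(4, y) = 3*y**2 + 6*y + 8; no integer root y with |y| ≤ 4.
Only singular point on the grid: (2, -2).
Classify: substitute x = 2 + u, y = -2 + v and expand: f = 2*u**2*v - u**2 - 2*u*v**2 + v**3 + v**2.
No constant or linear terms (consistent with a singular point). Quadratic part: -u**2 + v**2. Cubic part: 2*u**2*v - 2*u*v**2 + v**3.
The quadratic part v**2 - u**2 = (v − u)(v + u) splits into two distinct linear factors, so there are two distinct tangent lines y − -2 = ±(x − 2) — this is a node (ordinary double point).
Classification: node.


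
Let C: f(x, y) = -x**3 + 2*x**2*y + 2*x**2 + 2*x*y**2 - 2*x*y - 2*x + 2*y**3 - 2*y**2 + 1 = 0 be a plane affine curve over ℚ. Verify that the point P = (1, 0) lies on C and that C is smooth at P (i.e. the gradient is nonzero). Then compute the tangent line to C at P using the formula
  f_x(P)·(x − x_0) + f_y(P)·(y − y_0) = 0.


Tangent line at P: 1 - x = 0.

Step 1: f(1, 0) = 0, so P lies on C.
Step 2: partial derivatives
  f_x(x, y) = -3*x**2 + 4*x*y + 4*x + 2*y**2 - 2*y - 2, f_y(x, y) = 2*x**2 + 4*x*y - 2*x + 6*y**2 - 4*y.
  f_x(P) = -1, f_y(P) = 0 (gradient nonzero, so P is smooth).
Step 3: tangent line at P: -1·(x − 1) + 0·(y − 0) = 0.
Expanding: 1 - x = 0.


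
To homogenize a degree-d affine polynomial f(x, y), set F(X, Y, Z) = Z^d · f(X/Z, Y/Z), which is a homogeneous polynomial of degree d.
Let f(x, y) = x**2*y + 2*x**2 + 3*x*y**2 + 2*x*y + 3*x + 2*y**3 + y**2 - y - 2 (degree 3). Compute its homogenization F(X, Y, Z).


F(X, Y, Z) = X**2*Y + 2*X**2*Z + 3*X*Y**2 + 2*X*Y*Z + 3*X*Z**2 + 2*Y**3 + Y**2*Z - Y*Z**2 - 2*Z**3

deg(f) = 3.
Substitute x = X/Z, y = Y/Z into f, then multiply by Z^3.
  monomial 1·x^2·y^1 ↦ 1·X^2·Y^1·Z^0.
  monomial 2·x^2·y^0 ↦ 2·X^2·Y^0·Z^1.
  monomial 3·x^1·y^2 ↦ 3·X^1·Y^2·Z^0.
  monomial 2·x^1·y^1 ↦ 2·X^1·Y^1·Z^1.
  monomial 3·x^1·y^0 ↦ 3·X^1·Y^0·Z^2.
  monomial 2·x^0·y^3 ↦ 2·X^0·Y^3·Z^0.
  monomial 1·x^0·y^2 ↦ 1·X^0·Y^2·Z^1.
  monomial -1·x^0·y^1 ↦ -1·X^0·Y^1·Z^2.
  monomial -2·x^0·y^0 ↦ -2·X^0·Y^0·Z^3.
Collecting: F(X, Y, Z) = X**2*Y + 2*X**2*Z + 3*X*Y**2 + 2*X*Y*Z + 3*X*Z**2 + 2*Y**3 + Y**2*Z - Y*Z**2 - 2*Z**3.


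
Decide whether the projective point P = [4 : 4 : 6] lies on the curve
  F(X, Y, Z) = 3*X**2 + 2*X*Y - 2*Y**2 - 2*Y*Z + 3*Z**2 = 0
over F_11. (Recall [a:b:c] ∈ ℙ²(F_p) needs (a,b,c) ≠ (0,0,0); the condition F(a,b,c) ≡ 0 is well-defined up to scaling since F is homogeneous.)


F(4,4,6) ≡ 9 (mod 11); P is NOT on the curve.

Evaluate F(4, 4, 6) term-by-term (mod 11).
  3*X**2 ↦ 3·16·1·1 = 48
  2*X*Y ↦ 2·4·4·1 = 32
  -2*Y**2 ↦ -2·1·16·1 = -32
  -2*Y*Z ↦ -2·1·4·6 = -48
  3*Z**2 ↦ 3·1·1·36 = 108
Sum: F(4, 4, 6) = (48) + (32) + (-32) + (-48) + (108) = 108.
Reducing mod 11: 108 ≡ 9 (mod 11).
Since F(a, b, c) ≡ 9 ≠ 0 (mod 11), P does NOT lie on the curve.
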